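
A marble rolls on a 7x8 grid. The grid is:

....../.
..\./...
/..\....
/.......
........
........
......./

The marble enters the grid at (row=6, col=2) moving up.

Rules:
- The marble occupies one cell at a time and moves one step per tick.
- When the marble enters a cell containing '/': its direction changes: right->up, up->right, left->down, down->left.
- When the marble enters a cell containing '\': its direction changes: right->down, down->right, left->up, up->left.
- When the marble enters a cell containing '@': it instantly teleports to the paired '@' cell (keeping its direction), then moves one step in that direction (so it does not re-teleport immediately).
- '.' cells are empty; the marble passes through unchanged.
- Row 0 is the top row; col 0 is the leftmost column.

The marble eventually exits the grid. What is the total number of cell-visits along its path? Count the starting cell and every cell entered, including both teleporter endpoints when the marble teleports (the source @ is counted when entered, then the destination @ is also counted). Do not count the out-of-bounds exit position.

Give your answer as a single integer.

Step 1: enter (6,2), '.' pass, move up to (5,2)
Step 2: enter (5,2), '.' pass, move up to (4,2)
Step 3: enter (4,2), '.' pass, move up to (3,2)
Step 4: enter (3,2), '.' pass, move up to (2,2)
Step 5: enter (2,2), '.' pass, move up to (1,2)
Step 6: enter (1,2), '\' deflects up->left, move left to (1,1)
Step 7: enter (1,1), '.' pass, move left to (1,0)
Step 8: enter (1,0), '.' pass, move left to (1,-1)
Step 9: at (1,-1) — EXIT via left edge, pos 1
Path length (cell visits): 8

Answer: 8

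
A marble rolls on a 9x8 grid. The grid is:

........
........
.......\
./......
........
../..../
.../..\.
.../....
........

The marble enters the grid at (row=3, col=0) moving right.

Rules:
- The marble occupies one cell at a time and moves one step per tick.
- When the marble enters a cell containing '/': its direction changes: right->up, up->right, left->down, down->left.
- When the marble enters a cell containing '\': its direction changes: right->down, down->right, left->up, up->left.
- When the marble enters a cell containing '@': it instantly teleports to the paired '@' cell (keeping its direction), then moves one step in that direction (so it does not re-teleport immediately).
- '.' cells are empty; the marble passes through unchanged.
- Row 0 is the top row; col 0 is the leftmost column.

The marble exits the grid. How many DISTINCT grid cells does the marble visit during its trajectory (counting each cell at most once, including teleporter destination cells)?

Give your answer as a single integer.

Answer: 5

Derivation:
Step 1: enter (3,0), '.' pass, move right to (3,1)
Step 2: enter (3,1), '/' deflects right->up, move up to (2,1)
Step 3: enter (2,1), '.' pass, move up to (1,1)
Step 4: enter (1,1), '.' pass, move up to (0,1)
Step 5: enter (0,1), '.' pass, move up to (-1,1)
Step 6: at (-1,1) — EXIT via top edge, pos 1
Distinct cells visited: 5 (path length 5)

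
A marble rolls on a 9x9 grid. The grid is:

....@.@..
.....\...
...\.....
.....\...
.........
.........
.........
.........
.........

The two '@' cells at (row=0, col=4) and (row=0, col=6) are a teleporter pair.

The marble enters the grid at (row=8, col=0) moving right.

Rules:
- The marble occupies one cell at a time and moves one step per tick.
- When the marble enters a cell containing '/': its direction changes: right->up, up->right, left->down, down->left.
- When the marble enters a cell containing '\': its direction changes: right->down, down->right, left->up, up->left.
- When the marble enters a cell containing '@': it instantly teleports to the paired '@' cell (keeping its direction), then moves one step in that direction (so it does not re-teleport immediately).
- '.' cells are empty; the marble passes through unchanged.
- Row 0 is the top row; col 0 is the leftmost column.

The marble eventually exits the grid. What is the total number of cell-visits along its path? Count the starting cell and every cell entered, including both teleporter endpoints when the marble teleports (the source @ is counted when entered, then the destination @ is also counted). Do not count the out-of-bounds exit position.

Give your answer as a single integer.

Answer: 9

Derivation:
Step 1: enter (8,0), '.' pass, move right to (8,1)
Step 2: enter (8,1), '.' pass, move right to (8,2)
Step 3: enter (8,2), '.' pass, move right to (8,3)
Step 4: enter (8,3), '.' pass, move right to (8,4)
Step 5: enter (8,4), '.' pass, move right to (8,5)
Step 6: enter (8,5), '.' pass, move right to (8,6)
Step 7: enter (8,6), '.' pass, move right to (8,7)
Step 8: enter (8,7), '.' pass, move right to (8,8)
Step 9: enter (8,8), '.' pass, move right to (8,9)
Step 10: at (8,9) — EXIT via right edge, pos 8
Path length (cell visits): 9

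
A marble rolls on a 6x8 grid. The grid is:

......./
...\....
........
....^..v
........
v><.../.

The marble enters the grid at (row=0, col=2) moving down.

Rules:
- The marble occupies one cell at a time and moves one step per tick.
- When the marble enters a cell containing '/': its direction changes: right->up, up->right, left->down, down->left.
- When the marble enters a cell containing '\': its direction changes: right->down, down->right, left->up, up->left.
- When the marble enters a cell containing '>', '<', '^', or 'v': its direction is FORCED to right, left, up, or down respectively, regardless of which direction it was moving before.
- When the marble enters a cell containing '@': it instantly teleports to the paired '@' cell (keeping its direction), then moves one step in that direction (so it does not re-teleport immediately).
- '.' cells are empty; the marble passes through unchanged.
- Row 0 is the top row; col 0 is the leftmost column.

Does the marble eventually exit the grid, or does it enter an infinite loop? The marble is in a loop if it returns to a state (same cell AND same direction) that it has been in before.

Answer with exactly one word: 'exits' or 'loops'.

Step 1: enter (0,2), '.' pass, move down to (1,2)
Step 2: enter (1,2), '.' pass, move down to (2,2)
Step 3: enter (2,2), '.' pass, move down to (3,2)
Step 4: enter (3,2), '.' pass, move down to (4,2)
Step 5: enter (4,2), '.' pass, move down to (5,2)
Step 6: enter (5,2), '<' forces down->left, move left to (5,1)
Step 7: enter (5,1), '>' forces left->right, move right to (5,2)
Step 8: enter (5,2), '<' forces right->left, move left to (5,1)
Step 9: at (5,1) dir=left — LOOP DETECTED (seen before)

Answer: loops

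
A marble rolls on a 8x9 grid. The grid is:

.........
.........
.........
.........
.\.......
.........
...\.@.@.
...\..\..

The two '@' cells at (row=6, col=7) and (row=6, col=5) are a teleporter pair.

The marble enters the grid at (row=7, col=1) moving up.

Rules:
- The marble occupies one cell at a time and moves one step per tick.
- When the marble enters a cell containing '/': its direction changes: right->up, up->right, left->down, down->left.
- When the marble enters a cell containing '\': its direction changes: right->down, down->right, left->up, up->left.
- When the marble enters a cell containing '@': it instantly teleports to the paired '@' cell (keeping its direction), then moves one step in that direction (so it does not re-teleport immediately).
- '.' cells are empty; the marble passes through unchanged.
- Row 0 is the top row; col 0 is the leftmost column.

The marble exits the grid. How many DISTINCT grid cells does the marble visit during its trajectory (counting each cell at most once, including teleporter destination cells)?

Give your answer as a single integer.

Step 1: enter (7,1), '.' pass, move up to (6,1)
Step 2: enter (6,1), '.' pass, move up to (5,1)
Step 3: enter (5,1), '.' pass, move up to (4,1)
Step 4: enter (4,1), '\' deflects up->left, move left to (4,0)
Step 5: enter (4,0), '.' pass, move left to (4,-1)
Step 6: at (4,-1) — EXIT via left edge, pos 4
Distinct cells visited: 5 (path length 5)

Answer: 5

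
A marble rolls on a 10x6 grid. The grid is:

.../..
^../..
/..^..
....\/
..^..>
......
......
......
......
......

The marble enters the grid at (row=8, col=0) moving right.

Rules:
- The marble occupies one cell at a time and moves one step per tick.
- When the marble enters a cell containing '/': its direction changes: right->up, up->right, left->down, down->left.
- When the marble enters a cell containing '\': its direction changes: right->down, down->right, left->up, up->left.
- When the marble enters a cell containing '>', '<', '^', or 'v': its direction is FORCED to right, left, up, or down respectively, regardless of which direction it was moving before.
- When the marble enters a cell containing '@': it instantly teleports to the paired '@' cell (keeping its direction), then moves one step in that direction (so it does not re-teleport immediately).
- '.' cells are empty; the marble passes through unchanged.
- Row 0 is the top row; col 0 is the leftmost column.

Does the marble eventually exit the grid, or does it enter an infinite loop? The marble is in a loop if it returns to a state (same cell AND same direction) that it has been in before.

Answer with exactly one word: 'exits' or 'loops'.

Answer: exits

Derivation:
Step 1: enter (8,0), '.' pass, move right to (8,1)
Step 2: enter (8,1), '.' pass, move right to (8,2)
Step 3: enter (8,2), '.' pass, move right to (8,3)
Step 4: enter (8,3), '.' pass, move right to (8,4)
Step 5: enter (8,4), '.' pass, move right to (8,5)
Step 6: enter (8,5), '.' pass, move right to (8,6)
Step 7: at (8,6) — EXIT via right edge, pos 8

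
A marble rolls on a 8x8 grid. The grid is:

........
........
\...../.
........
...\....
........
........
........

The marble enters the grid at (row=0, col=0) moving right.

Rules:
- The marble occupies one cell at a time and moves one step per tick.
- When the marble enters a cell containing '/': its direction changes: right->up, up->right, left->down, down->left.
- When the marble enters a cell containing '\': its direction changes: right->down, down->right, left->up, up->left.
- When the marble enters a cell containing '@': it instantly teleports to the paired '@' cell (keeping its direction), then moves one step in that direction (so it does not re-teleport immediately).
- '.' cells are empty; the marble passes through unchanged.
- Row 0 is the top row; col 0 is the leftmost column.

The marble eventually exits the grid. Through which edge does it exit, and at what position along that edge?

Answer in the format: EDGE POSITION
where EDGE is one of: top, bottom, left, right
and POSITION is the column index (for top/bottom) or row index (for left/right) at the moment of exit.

Answer: right 0

Derivation:
Step 1: enter (0,0), '.' pass, move right to (0,1)
Step 2: enter (0,1), '.' pass, move right to (0,2)
Step 3: enter (0,2), '.' pass, move right to (0,3)
Step 4: enter (0,3), '.' pass, move right to (0,4)
Step 5: enter (0,4), '.' pass, move right to (0,5)
Step 6: enter (0,5), '.' pass, move right to (0,6)
Step 7: enter (0,6), '.' pass, move right to (0,7)
Step 8: enter (0,7), '.' pass, move right to (0,8)
Step 9: at (0,8) — EXIT via right edge, pos 0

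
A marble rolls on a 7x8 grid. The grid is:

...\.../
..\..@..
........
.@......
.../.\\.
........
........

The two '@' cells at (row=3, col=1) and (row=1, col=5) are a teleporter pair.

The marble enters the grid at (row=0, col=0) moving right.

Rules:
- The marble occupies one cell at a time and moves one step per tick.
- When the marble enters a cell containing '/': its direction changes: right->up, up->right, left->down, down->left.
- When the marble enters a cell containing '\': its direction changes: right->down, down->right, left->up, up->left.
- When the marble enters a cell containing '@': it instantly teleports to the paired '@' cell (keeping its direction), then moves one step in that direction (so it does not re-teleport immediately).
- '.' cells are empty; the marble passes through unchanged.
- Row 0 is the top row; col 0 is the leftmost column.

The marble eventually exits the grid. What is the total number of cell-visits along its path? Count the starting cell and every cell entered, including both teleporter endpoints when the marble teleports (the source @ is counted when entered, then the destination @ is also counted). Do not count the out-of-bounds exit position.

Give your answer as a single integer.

Answer: 11

Derivation:
Step 1: enter (0,0), '.' pass, move right to (0,1)
Step 2: enter (0,1), '.' pass, move right to (0,2)
Step 3: enter (0,2), '.' pass, move right to (0,3)
Step 4: enter (0,3), '\' deflects right->down, move down to (1,3)
Step 5: enter (1,3), '.' pass, move down to (2,3)
Step 6: enter (2,3), '.' pass, move down to (3,3)
Step 7: enter (3,3), '.' pass, move down to (4,3)
Step 8: enter (4,3), '/' deflects down->left, move left to (4,2)
Step 9: enter (4,2), '.' pass, move left to (4,1)
Step 10: enter (4,1), '.' pass, move left to (4,0)
Step 11: enter (4,0), '.' pass, move left to (4,-1)
Step 12: at (4,-1) — EXIT via left edge, pos 4
Path length (cell visits): 11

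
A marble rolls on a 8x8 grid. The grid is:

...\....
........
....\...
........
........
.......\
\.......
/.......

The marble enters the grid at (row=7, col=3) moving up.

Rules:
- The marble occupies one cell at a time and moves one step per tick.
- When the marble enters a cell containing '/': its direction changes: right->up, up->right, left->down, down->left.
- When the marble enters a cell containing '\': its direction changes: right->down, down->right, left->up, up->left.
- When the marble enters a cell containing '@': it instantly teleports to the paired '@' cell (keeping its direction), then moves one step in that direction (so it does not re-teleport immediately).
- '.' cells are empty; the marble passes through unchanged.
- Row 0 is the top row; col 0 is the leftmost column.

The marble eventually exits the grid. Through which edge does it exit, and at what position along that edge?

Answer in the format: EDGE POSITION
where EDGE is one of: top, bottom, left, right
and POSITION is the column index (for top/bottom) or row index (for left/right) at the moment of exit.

Step 1: enter (7,3), '.' pass, move up to (6,3)
Step 2: enter (6,3), '.' pass, move up to (5,3)
Step 3: enter (5,3), '.' pass, move up to (4,3)
Step 4: enter (4,3), '.' pass, move up to (3,3)
Step 5: enter (3,3), '.' pass, move up to (2,3)
Step 6: enter (2,3), '.' pass, move up to (1,3)
Step 7: enter (1,3), '.' pass, move up to (0,3)
Step 8: enter (0,3), '\' deflects up->left, move left to (0,2)
Step 9: enter (0,2), '.' pass, move left to (0,1)
Step 10: enter (0,1), '.' pass, move left to (0,0)
Step 11: enter (0,0), '.' pass, move left to (0,-1)
Step 12: at (0,-1) — EXIT via left edge, pos 0

Answer: left 0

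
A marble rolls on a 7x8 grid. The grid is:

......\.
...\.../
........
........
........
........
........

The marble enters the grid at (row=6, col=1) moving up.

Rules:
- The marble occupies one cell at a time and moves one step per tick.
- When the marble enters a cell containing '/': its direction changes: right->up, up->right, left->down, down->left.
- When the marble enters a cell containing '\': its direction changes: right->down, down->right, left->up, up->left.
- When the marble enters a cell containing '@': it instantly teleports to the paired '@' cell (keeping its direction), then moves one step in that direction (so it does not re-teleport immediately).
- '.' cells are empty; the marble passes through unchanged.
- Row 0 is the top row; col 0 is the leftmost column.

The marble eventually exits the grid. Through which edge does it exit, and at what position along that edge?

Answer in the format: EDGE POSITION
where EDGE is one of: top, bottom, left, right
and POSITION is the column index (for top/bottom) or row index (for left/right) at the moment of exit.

Answer: top 1

Derivation:
Step 1: enter (6,1), '.' pass, move up to (5,1)
Step 2: enter (5,1), '.' pass, move up to (4,1)
Step 3: enter (4,1), '.' pass, move up to (3,1)
Step 4: enter (3,1), '.' pass, move up to (2,1)
Step 5: enter (2,1), '.' pass, move up to (1,1)
Step 6: enter (1,1), '.' pass, move up to (0,1)
Step 7: enter (0,1), '.' pass, move up to (-1,1)
Step 8: at (-1,1) — EXIT via top edge, pos 1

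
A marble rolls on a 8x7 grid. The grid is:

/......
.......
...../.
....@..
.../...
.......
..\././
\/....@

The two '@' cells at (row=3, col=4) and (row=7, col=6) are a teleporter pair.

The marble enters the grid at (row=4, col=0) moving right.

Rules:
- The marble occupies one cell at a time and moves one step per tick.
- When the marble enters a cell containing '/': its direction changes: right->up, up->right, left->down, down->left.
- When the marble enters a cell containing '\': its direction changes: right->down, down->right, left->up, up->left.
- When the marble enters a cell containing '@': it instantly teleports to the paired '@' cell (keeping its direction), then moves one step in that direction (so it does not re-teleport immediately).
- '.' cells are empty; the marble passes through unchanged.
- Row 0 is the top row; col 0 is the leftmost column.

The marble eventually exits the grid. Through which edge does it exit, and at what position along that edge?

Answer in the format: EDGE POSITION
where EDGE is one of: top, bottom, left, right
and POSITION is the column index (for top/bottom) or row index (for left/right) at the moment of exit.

Step 1: enter (4,0), '.' pass, move right to (4,1)
Step 2: enter (4,1), '.' pass, move right to (4,2)
Step 3: enter (4,2), '.' pass, move right to (4,3)
Step 4: enter (4,3), '/' deflects right->up, move up to (3,3)
Step 5: enter (3,3), '.' pass, move up to (2,3)
Step 6: enter (2,3), '.' pass, move up to (1,3)
Step 7: enter (1,3), '.' pass, move up to (0,3)
Step 8: enter (0,3), '.' pass, move up to (-1,3)
Step 9: at (-1,3) — EXIT via top edge, pos 3

Answer: top 3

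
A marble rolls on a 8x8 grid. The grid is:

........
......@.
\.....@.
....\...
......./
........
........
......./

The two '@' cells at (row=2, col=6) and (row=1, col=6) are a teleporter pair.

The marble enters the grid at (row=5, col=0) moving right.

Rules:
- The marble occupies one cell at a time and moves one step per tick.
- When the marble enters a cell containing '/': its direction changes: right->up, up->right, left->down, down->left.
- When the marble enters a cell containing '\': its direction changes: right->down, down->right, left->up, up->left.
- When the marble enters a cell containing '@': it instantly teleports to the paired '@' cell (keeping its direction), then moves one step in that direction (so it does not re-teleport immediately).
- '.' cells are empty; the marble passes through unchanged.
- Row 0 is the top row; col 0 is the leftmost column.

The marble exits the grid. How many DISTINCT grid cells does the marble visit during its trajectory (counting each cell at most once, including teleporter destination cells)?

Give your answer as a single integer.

Answer: 8

Derivation:
Step 1: enter (5,0), '.' pass, move right to (5,1)
Step 2: enter (5,1), '.' pass, move right to (5,2)
Step 3: enter (5,2), '.' pass, move right to (5,3)
Step 4: enter (5,3), '.' pass, move right to (5,4)
Step 5: enter (5,4), '.' pass, move right to (5,5)
Step 6: enter (5,5), '.' pass, move right to (5,6)
Step 7: enter (5,6), '.' pass, move right to (5,7)
Step 8: enter (5,7), '.' pass, move right to (5,8)
Step 9: at (5,8) — EXIT via right edge, pos 5
Distinct cells visited: 8 (path length 8)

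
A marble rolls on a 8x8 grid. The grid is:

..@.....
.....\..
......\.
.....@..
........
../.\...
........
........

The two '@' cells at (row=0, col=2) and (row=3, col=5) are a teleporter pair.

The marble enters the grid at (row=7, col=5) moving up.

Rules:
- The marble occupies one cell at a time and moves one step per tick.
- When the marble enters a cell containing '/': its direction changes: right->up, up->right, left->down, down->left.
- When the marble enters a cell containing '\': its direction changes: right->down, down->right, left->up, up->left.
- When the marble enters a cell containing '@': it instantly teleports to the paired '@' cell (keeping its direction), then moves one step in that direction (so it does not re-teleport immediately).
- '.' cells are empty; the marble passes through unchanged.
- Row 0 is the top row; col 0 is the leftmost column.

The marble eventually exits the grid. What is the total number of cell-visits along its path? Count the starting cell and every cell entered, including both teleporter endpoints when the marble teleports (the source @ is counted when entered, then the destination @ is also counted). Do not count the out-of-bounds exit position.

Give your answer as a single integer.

Answer: 6

Derivation:
Step 1: enter (7,5), '.' pass, move up to (6,5)
Step 2: enter (6,5), '.' pass, move up to (5,5)
Step 3: enter (5,5), '.' pass, move up to (4,5)
Step 4: enter (4,5), '.' pass, move up to (3,5)
Step 5: enter (3,5), '@' teleport (3,5)->(0,2), also enter (0,2), move up to (-1,2)
Step 6: at (-1,2) — EXIT via top edge, pos 2
Path length (cell visits): 6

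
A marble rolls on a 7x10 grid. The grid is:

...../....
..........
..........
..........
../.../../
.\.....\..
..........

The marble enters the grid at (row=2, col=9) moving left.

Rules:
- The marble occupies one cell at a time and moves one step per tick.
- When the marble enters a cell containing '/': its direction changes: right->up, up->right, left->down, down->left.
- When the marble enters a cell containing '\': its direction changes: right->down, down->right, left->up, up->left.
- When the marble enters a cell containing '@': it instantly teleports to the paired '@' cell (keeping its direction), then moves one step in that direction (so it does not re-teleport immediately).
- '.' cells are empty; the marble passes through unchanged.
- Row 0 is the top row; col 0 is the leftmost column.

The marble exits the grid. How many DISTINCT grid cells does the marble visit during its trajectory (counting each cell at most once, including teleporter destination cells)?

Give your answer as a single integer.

Answer: 10

Derivation:
Step 1: enter (2,9), '.' pass, move left to (2,8)
Step 2: enter (2,8), '.' pass, move left to (2,7)
Step 3: enter (2,7), '.' pass, move left to (2,6)
Step 4: enter (2,6), '.' pass, move left to (2,5)
Step 5: enter (2,5), '.' pass, move left to (2,4)
Step 6: enter (2,4), '.' pass, move left to (2,3)
Step 7: enter (2,3), '.' pass, move left to (2,2)
Step 8: enter (2,2), '.' pass, move left to (2,1)
Step 9: enter (2,1), '.' pass, move left to (2,0)
Step 10: enter (2,0), '.' pass, move left to (2,-1)
Step 11: at (2,-1) — EXIT via left edge, pos 2
Distinct cells visited: 10 (path length 10)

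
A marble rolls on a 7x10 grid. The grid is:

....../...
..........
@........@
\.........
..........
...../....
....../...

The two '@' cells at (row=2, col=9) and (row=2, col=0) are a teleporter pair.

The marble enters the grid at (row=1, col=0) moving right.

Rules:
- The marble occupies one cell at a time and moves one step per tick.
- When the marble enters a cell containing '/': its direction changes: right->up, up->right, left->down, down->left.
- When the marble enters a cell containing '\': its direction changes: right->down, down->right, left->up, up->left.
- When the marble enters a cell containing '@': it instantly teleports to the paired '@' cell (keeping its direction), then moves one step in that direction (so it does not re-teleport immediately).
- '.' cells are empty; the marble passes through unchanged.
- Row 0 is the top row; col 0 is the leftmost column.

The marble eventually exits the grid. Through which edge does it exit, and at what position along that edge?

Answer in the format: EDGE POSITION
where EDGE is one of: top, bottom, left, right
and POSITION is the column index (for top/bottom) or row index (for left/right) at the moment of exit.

Step 1: enter (1,0), '.' pass, move right to (1,1)
Step 2: enter (1,1), '.' pass, move right to (1,2)
Step 3: enter (1,2), '.' pass, move right to (1,3)
Step 4: enter (1,3), '.' pass, move right to (1,4)
Step 5: enter (1,4), '.' pass, move right to (1,5)
Step 6: enter (1,5), '.' pass, move right to (1,6)
Step 7: enter (1,6), '.' pass, move right to (1,7)
Step 8: enter (1,7), '.' pass, move right to (1,8)
Step 9: enter (1,8), '.' pass, move right to (1,9)
Step 10: enter (1,9), '.' pass, move right to (1,10)
Step 11: at (1,10) — EXIT via right edge, pos 1

Answer: right 1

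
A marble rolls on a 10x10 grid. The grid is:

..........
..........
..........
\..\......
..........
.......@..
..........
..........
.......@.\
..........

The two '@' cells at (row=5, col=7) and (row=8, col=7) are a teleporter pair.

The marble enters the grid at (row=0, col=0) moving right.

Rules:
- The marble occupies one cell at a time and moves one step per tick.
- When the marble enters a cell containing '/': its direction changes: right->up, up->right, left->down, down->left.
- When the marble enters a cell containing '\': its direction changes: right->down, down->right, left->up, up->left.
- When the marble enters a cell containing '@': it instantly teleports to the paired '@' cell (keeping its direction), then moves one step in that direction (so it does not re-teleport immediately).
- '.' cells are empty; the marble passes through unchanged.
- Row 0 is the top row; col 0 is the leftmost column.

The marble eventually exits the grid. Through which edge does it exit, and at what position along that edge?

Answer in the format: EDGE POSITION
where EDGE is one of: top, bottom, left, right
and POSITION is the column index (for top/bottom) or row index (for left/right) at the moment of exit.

Step 1: enter (0,0), '.' pass, move right to (0,1)
Step 2: enter (0,1), '.' pass, move right to (0,2)
Step 3: enter (0,2), '.' pass, move right to (0,3)
Step 4: enter (0,3), '.' pass, move right to (0,4)
Step 5: enter (0,4), '.' pass, move right to (0,5)
Step 6: enter (0,5), '.' pass, move right to (0,6)
Step 7: enter (0,6), '.' pass, move right to (0,7)
Step 8: enter (0,7), '.' pass, move right to (0,8)
Step 9: enter (0,8), '.' pass, move right to (0,9)
Step 10: enter (0,9), '.' pass, move right to (0,10)
Step 11: at (0,10) — EXIT via right edge, pos 0

Answer: right 0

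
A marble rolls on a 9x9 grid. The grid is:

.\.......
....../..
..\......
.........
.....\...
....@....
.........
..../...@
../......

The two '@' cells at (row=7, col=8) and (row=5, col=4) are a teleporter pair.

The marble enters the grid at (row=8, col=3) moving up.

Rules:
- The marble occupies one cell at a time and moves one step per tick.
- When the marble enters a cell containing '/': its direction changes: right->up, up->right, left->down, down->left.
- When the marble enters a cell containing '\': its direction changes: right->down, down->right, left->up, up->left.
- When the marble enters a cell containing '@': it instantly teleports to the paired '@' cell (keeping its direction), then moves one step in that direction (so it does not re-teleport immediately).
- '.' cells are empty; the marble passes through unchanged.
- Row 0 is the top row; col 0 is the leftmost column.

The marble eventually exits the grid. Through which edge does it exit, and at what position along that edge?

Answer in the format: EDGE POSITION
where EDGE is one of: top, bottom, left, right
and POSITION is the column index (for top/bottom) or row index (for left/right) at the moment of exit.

Step 1: enter (8,3), '.' pass, move up to (7,3)
Step 2: enter (7,3), '.' pass, move up to (6,3)
Step 3: enter (6,3), '.' pass, move up to (5,3)
Step 4: enter (5,3), '.' pass, move up to (4,3)
Step 5: enter (4,3), '.' pass, move up to (3,3)
Step 6: enter (3,3), '.' pass, move up to (2,3)
Step 7: enter (2,3), '.' pass, move up to (1,3)
Step 8: enter (1,3), '.' pass, move up to (0,3)
Step 9: enter (0,3), '.' pass, move up to (-1,3)
Step 10: at (-1,3) — EXIT via top edge, pos 3

Answer: top 3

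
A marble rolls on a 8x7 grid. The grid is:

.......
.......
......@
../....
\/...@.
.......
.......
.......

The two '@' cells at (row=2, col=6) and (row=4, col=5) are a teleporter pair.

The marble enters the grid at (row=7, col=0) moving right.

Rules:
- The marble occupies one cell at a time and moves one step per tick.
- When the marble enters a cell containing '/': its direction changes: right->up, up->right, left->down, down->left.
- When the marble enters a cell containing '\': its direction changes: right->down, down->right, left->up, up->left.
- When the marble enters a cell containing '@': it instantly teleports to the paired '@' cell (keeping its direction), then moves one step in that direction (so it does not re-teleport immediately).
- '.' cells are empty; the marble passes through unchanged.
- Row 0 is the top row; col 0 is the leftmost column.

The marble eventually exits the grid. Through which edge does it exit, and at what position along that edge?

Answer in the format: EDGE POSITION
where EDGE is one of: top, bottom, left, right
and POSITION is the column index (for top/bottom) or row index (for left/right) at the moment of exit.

Answer: right 7

Derivation:
Step 1: enter (7,0), '.' pass, move right to (7,1)
Step 2: enter (7,1), '.' pass, move right to (7,2)
Step 3: enter (7,2), '.' pass, move right to (7,3)
Step 4: enter (7,3), '.' pass, move right to (7,4)
Step 5: enter (7,4), '.' pass, move right to (7,5)
Step 6: enter (7,5), '.' pass, move right to (7,6)
Step 7: enter (7,6), '.' pass, move right to (7,7)
Step 8: at (7,7) — EXIT via right edge, pos 7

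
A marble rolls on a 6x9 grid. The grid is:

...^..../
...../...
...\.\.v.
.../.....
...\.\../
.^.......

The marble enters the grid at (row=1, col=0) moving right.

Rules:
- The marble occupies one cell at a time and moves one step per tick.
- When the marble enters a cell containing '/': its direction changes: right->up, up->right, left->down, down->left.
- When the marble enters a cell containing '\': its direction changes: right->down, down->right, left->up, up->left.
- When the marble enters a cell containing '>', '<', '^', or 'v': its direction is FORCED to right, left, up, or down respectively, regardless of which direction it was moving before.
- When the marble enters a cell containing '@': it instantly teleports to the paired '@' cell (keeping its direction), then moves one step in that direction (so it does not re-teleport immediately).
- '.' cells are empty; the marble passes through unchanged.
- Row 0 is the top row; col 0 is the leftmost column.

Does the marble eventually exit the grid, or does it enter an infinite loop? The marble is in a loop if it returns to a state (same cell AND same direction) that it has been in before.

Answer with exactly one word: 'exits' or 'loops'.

Answer: exits

Derivation:
Step 1: enter (1,0), '.' pass, move right to (1,1)
Step 2: enter (1,1), '.' pass, move right to (1,2)
Step 3: enter (1,2), '.' pass, move right to (1,3)
Step 4: enter (1,3), '.' pass, move right to (1,4)
Step 5: enter (1,4), '.' pass, move right to (1,5)
Step 6: enter (1,5), '/' deflects right->up, move up to (0,5)
Step 7: enter (0,5), '.' pass, move up to (-1,5)
Step 8: at (-1,5) — EXIT via top edge, pos 5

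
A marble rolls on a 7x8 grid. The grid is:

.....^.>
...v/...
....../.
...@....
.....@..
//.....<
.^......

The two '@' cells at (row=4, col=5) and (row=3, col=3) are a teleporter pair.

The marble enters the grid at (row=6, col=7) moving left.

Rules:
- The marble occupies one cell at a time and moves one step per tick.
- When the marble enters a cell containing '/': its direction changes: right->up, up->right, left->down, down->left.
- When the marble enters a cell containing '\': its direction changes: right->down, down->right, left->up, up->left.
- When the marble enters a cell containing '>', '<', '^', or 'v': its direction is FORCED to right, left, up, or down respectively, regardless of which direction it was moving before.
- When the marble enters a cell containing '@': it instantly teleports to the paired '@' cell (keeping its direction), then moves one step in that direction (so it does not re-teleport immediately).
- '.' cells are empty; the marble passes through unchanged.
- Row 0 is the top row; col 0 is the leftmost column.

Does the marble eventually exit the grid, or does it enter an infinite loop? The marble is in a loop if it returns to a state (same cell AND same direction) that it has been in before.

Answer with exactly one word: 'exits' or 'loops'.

Step 1: enter (6,7), '.' pass, move left to (6,6)
Step 2: enter (6,6), '.' pass, move left to (6,5)
Step 3: enter (6,5), '.' pass, move left to (6,4)
Step 4: enter (6,4), '.' pass, move left to (6,3)
Step 5: enter (6,3), '.' pass, move left to (6,2)
Step 6: enter (6,2), '.' pass, move left to (6,1)
Step 7: enter (6,1), '^' forces left->up, move up to (5,1)
Step 8: enter (5,1), '/' deflects up->right, move right to (5,2)
Step 9: enter (5,2), '.' pass, move right to (5,3)
Step 10: enter (5,3), '.' pass, move right to (5,4)
Step 11: enter (5,4), '.' pass, move right to (5,5)
Step 12: enter (5,5), '.' pass, move right to (5,6)
Step 13: enter (5,6), '.' pass, move right to (5,7)
Step 14: enter (5,7), '<' forces right->left, move left to (5,6)
Step 15: enter (5,6), '.' pass, move left to (5,5)
Step 16: enter (5,5), '.' pass, move left to (5,4)
Step 17: enter (5,4), '.' pass, move left to (5,3)
Step 18: enter (5,3), '.' pass, move left to (5,2)
Step 19: enter (5,2), '.' pass, move left to (5,1)
Step 20: enter (5,1), '/' deflects left->down, move down to (6,1)
Step 21: enter (6,1), '^' forces down->up, move up to (5,1)
Step 22: at (5,1) dir=up — LOOP DETECTED (seen before)

Answer: loops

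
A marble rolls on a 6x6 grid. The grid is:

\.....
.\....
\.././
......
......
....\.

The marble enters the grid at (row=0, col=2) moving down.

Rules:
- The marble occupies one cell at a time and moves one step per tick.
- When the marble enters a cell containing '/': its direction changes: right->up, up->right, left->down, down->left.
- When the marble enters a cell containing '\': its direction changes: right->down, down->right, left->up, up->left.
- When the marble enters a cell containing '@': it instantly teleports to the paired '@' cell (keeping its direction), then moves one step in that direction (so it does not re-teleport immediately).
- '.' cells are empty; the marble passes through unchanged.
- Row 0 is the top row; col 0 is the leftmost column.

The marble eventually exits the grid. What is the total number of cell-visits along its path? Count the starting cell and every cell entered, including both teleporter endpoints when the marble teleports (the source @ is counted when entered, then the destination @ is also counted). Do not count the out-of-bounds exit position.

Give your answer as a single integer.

Answer: 6

Derivation:
Step 1: enter (0,2), '.' pass, move down to (1,2)
Step 2: enter (1,2), '.' pass, move down to (2,2)
Step 3: enter (2,2), '.' pass, move down to (3,2)
Step 4: enter (3,2), '.' pass, move down to (4,2)
Step 5: enter (4,2), '.' pass, move down to (5,2)
Step 6: enter (5,2), '.' pass, move down to (6,2)
Step 7: at (6,2) — EXIT via bottom edge, pos 2
Path length (cell visits): 6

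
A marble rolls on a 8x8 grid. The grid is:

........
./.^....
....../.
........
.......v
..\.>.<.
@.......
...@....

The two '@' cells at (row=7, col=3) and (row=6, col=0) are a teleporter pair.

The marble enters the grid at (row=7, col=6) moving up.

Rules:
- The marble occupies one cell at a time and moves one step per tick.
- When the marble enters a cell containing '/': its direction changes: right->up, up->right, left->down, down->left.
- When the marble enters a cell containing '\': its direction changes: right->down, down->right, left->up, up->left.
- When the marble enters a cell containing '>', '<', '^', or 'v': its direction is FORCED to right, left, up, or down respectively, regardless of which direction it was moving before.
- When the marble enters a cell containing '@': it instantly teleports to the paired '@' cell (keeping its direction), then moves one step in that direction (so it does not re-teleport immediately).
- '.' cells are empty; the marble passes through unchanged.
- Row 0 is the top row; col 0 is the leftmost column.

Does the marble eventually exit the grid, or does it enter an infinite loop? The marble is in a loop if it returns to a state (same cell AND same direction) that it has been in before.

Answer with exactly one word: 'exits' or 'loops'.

Answer: loops

Derivation:
Step 1: enter (7,6), '.' pass, move up to (6,6)
Step 2: enter (6,6), '.' pass, move up to (5,6)
Step 3: enter (5,6), '<' forces up->left, move left to (5,5)
Step 4: enter (5,5), '.' pass, move left to (5,4)
Step 5: enter (5,4), '>' forces left->right, move right to (5,5)
Step 6: enter (5,5), '.' pass, move right to (5,6)
Step 7: enter (5,6), '<' forces right->left, move left to (5,5)
Step 8: at (5,5) dir=left — LOOP DETECTED (seen before)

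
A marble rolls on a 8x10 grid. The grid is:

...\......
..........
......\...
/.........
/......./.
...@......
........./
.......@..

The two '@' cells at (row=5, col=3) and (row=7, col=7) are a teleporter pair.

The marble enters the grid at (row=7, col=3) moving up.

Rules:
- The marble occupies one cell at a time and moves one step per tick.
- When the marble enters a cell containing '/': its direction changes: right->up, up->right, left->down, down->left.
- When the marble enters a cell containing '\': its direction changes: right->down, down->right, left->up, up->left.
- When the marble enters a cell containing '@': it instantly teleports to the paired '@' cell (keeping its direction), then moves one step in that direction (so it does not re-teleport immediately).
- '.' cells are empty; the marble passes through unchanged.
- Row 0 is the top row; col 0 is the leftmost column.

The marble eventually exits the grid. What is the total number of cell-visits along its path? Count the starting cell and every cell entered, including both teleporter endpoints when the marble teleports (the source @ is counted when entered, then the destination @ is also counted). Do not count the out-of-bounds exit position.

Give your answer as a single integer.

Step 1: enter (7,3), '.' pass, move up to (6,3)
Step 2: enter (6,3), '.' pass, move up to (5,3)
Step 3: enter (5,3), '@' teleport (5,3)->(7,7), also enter (7,7), move up to (6,7)
Step 4: enter (6,7), '.' pass, move up to (5,7)
Step 5: enter (5,7), '.' pass, move up to (4,7)
Step 6: enter (4,7), '.' pass, move up to (3,7)
Step 7: enter (3,7), '.' pass, move up to (2,7)
Step 8: enter (2,7), '.' pass, move up to (1,7)
Step 9: enter (1,7), '.' pass, move up to (0,7)
Step 10: enter (0,7), '.' pass, move up to (-1,7)
Step 11: at (-1,7) — EXIT via top edge, pos 7
Path length (cell visits): 11

Answer: 11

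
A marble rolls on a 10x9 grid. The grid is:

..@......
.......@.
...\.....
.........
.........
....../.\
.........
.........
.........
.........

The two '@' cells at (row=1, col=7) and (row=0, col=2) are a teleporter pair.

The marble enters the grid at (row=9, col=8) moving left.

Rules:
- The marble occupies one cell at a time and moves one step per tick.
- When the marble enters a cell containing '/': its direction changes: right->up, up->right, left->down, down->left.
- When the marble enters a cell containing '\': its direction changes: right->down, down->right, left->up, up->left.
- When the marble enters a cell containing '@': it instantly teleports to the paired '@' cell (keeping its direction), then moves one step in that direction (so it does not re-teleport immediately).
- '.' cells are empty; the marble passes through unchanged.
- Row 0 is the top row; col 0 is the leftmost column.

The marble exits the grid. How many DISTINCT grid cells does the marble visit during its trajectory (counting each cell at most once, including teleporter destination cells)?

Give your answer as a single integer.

Answer: 9

Derivation:
Step 1: enter (9,8), '.' pass, move left to (9,7)
Step 2: enter (9,7), '.' pass, move left to (9,6)
Step 3: enter (9,6), '.' pass, move left to (9,5)
Step 4: enter (9,5), '.' pass, move left to (9,4)
Step 5: enter (9,4), '.' pass, move left to (9,3)
Step 6: enter (9,3), '.' pass, move left to (9,2)
Step 7: enter (9,2), '.' pass, move left to (9,1)
Step 8: enter (9,1), '.' pass, move left to (9,0)
Step 9: enter (9,0), '.' pass, move left to (9,-1)
Step 10: at (9,-1) — EXIT via left edge, pos 9
Distinct cells visited: 9 (path length 9)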